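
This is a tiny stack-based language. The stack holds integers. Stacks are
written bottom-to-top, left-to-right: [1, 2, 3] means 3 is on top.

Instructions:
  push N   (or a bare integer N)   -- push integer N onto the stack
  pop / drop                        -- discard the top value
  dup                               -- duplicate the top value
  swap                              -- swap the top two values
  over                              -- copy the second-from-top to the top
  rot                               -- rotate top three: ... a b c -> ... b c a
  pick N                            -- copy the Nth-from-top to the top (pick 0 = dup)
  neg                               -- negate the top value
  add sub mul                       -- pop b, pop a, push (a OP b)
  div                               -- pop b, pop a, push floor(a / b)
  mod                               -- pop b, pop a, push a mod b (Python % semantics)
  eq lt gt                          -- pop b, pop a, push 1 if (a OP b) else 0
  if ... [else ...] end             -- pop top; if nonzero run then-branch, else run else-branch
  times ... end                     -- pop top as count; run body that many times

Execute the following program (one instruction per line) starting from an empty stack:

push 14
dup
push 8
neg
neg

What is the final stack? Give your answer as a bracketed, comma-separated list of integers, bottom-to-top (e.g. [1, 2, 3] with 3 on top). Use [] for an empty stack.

After 'push 14': [14]
After 'dup': [14, 14]
After 'push 8': [14, 14, 8]
After 'neg': [14, 14, -8]
After 'neg': [14, 14, 8]

Answer: [14, 14, 8]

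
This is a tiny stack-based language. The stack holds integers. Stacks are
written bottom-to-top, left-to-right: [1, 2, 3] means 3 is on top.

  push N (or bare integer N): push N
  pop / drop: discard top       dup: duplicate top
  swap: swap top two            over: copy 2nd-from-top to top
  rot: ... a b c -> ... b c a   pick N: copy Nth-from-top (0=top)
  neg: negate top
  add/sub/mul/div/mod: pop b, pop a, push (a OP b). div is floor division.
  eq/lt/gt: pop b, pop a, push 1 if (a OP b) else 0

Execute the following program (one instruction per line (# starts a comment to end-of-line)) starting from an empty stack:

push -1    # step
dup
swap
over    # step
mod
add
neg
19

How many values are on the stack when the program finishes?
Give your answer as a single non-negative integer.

Answer: 2

Derivation:
After 'push -1': stack = [-1] (depth 1)
After 'dup': stack = [-1, -1] (depth 2)
After 'swap': stack = [-1, -1] (depth 2)
After 'over': stack = [-1, -1, -1] (depth 3)
After 'mod': stack = [-1, 0] (depth 2)
After 'add': stack = [-1] (depth 1)
After 'neg': stack = [1] (depth 1)
After 'push 19': stack = [1, 19] (depth 2)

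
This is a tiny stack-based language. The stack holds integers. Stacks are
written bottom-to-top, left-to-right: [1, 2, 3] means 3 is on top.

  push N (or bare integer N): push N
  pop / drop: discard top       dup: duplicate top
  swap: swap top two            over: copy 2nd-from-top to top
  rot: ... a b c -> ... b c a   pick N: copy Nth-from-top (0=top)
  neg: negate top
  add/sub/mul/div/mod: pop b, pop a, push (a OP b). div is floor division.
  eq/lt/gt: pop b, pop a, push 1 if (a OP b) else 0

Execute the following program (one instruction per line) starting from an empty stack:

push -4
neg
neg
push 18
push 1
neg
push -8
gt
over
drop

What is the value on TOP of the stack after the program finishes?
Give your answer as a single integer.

After 'push -4': [-4]
After 'neg': [4]
After 'neg': [-4]
After 'push 18': [-4, 18]
After 'push 1': [-4, 18, 1]
After 'neg': [-4, 18, -1]
After 'push -8': [-4, 18, -1, -8]
After 'gt': [-4, 18, 1]
After 'over': [-4, 18, 1, 18]
After 'drop': [-4, 18, 1]

Answer: 1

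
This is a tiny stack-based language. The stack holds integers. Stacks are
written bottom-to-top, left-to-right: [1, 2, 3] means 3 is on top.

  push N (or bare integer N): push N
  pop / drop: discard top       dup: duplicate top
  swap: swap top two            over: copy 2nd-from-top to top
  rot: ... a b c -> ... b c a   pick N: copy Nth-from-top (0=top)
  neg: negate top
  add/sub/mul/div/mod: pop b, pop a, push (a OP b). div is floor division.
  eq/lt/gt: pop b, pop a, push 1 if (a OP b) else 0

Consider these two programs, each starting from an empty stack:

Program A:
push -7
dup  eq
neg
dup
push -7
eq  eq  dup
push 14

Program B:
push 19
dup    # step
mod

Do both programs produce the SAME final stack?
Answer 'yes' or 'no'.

Program A trace:
  After 'push -7': [-7]
  After 'dup': [-7, -7]
  After 'eq': [1]
  After 'neg': [-1]
  After 'dup': [-1, -1]
  After 'push -7': [-1, -1, -7]
  After 'eq': [-1, 0]
  After 'eq': [0]
  After 'dup': [0, 0]
  After 'push 14': [0, 0, 14]
Program A final stack: [0, 0, 14]

Program B trace:
  After 'push 19': [19]
  After 'dup': [19, 19]
  After 'mod': [0]
Program B final stack: [0]
Same: no

Answer: no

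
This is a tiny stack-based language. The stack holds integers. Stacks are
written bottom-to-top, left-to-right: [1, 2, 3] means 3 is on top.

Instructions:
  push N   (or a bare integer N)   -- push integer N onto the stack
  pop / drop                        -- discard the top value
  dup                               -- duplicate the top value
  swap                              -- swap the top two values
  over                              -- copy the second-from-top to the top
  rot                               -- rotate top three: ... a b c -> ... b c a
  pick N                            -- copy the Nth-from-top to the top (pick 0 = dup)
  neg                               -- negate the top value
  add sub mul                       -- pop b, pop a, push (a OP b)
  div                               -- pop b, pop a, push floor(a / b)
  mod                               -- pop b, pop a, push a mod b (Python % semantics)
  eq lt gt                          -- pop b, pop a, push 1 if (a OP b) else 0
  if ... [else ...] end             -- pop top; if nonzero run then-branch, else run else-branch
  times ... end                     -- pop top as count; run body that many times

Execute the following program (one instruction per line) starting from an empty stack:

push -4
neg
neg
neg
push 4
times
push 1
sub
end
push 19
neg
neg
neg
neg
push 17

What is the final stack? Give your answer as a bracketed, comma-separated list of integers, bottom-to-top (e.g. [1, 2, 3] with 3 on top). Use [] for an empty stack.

Answer: [0, 19, 17]

Derivation:
After 'push -4': [-4]
After 'neg': [4]
After 'neg': [-4]
After 'neg': [4]
After 'push 4': [4, 4]
After 'times': [4]
After 'push 1': [4, 1]
After 'sub': [3]
After 'push 1': [3, 1]
After 'sub': [2]
After 'push 1': [2, 1]
After 'sub': [1]
After 'push 1': [1, 1]
After 'sub': [0]
After 'push 19': [0, 19]
After 'neg': [0, -19]
After 'neg': [0, 19]
After 'neg': [0, -19]
After 'neg': [0, 19]
After 'push 17': [0, 19, 17]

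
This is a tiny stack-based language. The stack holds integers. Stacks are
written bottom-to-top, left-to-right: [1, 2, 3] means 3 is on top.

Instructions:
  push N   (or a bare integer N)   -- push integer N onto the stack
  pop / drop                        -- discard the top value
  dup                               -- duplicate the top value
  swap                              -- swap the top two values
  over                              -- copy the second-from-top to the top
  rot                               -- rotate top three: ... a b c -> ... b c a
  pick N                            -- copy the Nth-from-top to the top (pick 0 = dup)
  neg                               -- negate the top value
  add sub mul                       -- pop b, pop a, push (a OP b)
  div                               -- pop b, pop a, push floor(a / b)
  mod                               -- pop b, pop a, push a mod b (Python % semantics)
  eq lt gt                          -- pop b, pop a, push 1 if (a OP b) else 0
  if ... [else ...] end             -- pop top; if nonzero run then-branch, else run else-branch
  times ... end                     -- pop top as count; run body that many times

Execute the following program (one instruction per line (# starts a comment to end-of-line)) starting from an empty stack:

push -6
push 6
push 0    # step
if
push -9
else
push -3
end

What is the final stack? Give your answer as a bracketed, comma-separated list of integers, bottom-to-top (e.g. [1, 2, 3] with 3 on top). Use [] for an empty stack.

Answer: [-6, 6, -3]

Derivation:
After 'push -6': [-6]
After 'push 6': [-6, 6]
After 'push 0': [-6, 6, 0]
After 'if': [-6, 6]
After 'push -3': [-6, 6, -3]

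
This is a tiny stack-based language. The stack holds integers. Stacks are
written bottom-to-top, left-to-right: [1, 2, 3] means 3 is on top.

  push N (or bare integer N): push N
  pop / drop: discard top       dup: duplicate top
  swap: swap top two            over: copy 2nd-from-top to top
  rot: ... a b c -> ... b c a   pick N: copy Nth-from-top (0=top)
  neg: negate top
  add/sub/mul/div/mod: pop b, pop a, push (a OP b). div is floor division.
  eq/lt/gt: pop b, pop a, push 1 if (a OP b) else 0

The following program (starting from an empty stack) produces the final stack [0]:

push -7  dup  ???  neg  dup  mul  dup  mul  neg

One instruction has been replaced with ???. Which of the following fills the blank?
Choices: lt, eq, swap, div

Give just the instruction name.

Stack before ???: [-7, -7]
Stack after ???:  [0]
Checking each choice:
  lt: MATCH
  eq: produces [-1]
  swap: produces [-7, -2401]
  div: produces [-1]


Answer: lt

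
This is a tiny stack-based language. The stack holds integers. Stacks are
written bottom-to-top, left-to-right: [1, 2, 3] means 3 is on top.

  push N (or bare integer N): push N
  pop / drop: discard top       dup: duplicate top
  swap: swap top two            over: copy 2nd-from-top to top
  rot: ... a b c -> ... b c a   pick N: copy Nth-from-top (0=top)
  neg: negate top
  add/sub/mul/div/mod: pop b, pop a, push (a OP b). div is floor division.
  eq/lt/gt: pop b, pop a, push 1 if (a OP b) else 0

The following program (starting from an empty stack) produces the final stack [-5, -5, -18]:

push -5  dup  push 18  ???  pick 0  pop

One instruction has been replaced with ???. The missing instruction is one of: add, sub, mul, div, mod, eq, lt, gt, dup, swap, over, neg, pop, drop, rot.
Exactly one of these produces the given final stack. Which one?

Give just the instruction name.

Stack before ???: [-5, -5, 18]
Stack after ???:  [-5, -5, -18]
The instruction that transforms [-5, -5, 18] -> [-5, -5, -18] is: neg

Answer: neg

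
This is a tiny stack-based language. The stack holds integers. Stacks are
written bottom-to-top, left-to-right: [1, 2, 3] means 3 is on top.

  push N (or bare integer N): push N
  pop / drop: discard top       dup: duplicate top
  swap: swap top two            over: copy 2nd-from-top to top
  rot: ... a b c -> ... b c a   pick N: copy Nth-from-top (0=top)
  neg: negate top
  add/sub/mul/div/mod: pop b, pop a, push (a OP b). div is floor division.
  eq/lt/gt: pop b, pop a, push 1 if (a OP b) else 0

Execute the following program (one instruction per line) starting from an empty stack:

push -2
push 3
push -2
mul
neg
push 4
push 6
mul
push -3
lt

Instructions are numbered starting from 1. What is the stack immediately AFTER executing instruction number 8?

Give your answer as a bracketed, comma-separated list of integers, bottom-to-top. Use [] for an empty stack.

Step 1 ('push -2'): [-2]
Step 2 ('push 3'): [-2, 3]
Step 3 ('push -2'): [-2, 3, -2]
Step 4 ('mul'): [-2, -6]
Step 5 ('neg'): [-2, 6]
Step 6 ('push 4'): [-2, 6, 4]
Step 7 ('push 6'): [-2, 6, 4, 6]
Step 8 ('mul'): [-2, 6, 24]

Answer: [-2, 6, 24]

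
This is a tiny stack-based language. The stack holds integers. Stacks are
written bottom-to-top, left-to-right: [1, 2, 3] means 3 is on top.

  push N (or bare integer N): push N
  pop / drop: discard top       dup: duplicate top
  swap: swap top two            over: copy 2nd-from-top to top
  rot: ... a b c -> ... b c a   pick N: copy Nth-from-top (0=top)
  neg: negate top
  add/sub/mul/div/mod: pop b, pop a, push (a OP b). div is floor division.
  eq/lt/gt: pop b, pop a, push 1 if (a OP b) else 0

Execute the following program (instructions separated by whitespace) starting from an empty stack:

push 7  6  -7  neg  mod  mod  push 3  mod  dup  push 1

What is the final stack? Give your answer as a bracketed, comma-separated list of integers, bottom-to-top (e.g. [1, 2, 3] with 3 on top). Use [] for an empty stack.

After 'push 7': [7]
After 'push 6': [7, 6]
After 'push -7': [7, 6, -7]
After 'neg': [7, 6, 7]
After 'mod': [7, 6]
After 'mod': [1]
After 'push 3': [1, 3]
After 'mod': [1]
After 'dup': [1, 1]
After 'push 1': [1, 1, 1]

Answer: [1, 1, 1]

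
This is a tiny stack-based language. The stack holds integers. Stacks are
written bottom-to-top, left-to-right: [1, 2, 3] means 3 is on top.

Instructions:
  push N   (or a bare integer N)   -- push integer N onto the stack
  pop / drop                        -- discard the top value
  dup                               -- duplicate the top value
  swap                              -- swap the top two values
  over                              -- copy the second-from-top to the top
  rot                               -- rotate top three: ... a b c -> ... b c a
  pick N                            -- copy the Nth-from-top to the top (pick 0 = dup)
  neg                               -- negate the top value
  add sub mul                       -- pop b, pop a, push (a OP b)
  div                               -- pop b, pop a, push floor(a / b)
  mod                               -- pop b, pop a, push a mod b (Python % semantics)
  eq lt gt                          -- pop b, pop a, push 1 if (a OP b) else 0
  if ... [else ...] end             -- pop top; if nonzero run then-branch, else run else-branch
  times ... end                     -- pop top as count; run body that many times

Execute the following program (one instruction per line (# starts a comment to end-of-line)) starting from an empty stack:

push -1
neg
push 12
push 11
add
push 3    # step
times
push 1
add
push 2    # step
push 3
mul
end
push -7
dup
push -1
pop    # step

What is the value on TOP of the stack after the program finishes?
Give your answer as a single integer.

Answer: -7

Derivation:
After 'push -1': [-1]
After 'neg': [1]
After 'push 12': [1, 12]
After 'push 11': [1, 12, 11]
After 'add': [1, 23]
After 'push 3': [1, 23, 3]
After 'times': [1, 23]
After 'push 1': [1, 23, 1]
After 'add': [1, 24]
After 'push 2': [1, 24, 2]
  ...
After 'mul': [1, 24, 7, 6]
After 'push 1': [1, 24, 7, 6, 1]
After 'add': [1, 24, 7, 7]
After 'push 2': [1, 24, 7, 7, 2]
After 'push 3': [1, 24, 7, 7, 2, 3]
After 'mul': [1, 24, 7, 7, 6]
After 'push -7': [1, 24, 7, 7, 6, -7]
After 'dup': [1, 24, 7, 7, 6, -7, -7]
After 'push -1': [1, 24, 7, 7, 6, -7, -7, -1]
After 'pop': [1, 24, 7, 7, 6, -7, -7]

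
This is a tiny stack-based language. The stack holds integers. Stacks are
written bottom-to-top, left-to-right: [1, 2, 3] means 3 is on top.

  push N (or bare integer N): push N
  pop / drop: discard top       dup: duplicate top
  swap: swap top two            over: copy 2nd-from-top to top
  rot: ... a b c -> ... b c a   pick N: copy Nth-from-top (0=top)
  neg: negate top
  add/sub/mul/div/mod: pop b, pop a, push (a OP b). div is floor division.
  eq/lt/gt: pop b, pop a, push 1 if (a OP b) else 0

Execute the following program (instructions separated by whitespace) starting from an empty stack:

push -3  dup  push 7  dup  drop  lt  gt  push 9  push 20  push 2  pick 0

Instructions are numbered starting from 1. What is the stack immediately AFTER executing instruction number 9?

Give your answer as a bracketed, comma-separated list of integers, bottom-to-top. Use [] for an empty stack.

Answer: [0, 9, 20]

Derivation:
Step 1 ('push -3'): [-3]
Step 2 ('dup'): [-3, -3]
Step 3 ('push 7'): [-3, -3, 7]
Step 4 ('dup'): [-3, -3, 7, 7]
Step 5 ('drop'): [-3, -3, 7]
Step 6 ('lt'): [-3, 1]
Step 7 ('gt'): [0]
Step 8 ('push 9'): [0, 9]
Step 9 ('push 20'): [0, 9, 20]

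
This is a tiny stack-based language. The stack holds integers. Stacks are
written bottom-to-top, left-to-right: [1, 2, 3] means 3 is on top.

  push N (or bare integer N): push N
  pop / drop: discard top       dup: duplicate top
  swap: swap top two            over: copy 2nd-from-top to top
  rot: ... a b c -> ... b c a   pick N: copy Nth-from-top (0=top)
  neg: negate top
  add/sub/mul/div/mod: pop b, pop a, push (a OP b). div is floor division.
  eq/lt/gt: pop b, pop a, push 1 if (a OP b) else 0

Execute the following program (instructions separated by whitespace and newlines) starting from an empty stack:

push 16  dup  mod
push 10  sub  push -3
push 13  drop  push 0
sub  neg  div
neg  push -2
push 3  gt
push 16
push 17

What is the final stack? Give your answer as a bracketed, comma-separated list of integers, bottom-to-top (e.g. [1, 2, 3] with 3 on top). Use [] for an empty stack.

After 'push 16': [16]
After 'dup': [16, 16]
After 'mod': [0]
After 'push 10': [0, 10]
After 'sub': [-10]
After 'push -3': [-10, -3]
After 'push 13': [-10, -3, 13]
After 'drop': [-10, -3]
After 'push 0': [-10, -3, 0]
After 'sub': [-10, -3]
After 'neg': [-10, 3]
After 'div': [-4]
After 'neg': [4]
After 'push -2': [4, -2]
After 'push 3': [4, -2, 3]
After 'gt': [4, 0]
After 'push 16': [4, 0, 16]
After 'push 17': [4, 0, 16, 17]

Answer: [4, 0, 16, 17]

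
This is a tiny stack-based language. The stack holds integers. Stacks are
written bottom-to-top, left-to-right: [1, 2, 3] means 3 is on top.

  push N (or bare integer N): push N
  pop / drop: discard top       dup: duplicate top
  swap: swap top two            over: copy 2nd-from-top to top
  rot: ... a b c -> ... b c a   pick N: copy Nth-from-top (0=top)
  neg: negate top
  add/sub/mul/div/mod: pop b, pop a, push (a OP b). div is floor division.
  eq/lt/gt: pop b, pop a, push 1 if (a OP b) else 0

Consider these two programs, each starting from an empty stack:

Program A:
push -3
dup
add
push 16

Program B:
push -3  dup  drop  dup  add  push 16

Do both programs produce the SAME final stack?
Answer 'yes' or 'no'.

Answer: yes

Derivation:
Program A trace:
  After 'push -3': [-3]
  After 'dup': [-3, -3]
  After 'add': [-6]
  After 'push 16': [-6, 16]
Program A final stack: [-6, 16]

Program B trace:
  After 'push -3': [-3]
  After 'dup': [-3, -3]
  After 'drop': [-3]
  After 'dup': [-3, -3]
  After 'add': [-6]
  After 'push 16': [-6, 16]
Program B final stack: [-6, 16]
Same: yes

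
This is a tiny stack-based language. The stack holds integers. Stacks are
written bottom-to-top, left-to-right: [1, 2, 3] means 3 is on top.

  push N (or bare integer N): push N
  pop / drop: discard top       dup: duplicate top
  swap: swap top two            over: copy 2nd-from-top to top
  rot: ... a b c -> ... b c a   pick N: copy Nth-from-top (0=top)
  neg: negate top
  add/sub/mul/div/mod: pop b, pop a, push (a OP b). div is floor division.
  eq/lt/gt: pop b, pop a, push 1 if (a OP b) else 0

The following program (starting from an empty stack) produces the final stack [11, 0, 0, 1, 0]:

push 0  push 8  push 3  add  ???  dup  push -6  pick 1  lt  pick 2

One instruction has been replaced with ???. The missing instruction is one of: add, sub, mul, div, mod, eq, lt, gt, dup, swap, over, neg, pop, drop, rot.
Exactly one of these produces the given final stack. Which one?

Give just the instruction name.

Stack before ???: [0, 11]
Stack after ???:  [11, 0]
The instruction that transforms [0, 11] -> [11, 0] is: swap

Answer: swap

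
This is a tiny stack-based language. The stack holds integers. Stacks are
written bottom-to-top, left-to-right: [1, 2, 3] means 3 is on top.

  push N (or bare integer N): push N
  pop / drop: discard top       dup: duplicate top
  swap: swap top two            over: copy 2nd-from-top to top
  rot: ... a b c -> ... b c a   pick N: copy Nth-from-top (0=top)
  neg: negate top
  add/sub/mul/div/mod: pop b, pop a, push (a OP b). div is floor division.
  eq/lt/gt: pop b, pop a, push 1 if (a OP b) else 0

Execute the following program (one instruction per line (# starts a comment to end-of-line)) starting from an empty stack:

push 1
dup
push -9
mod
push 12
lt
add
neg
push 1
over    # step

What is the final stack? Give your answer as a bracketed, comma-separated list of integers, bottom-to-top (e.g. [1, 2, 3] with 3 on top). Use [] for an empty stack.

After 'push 1': [1]
After 'dup': [1, 1]
After 'push -9': [1, 1, -9]
After 'mod': [1, -8]
After 'push 12': [1, -8, 12]
After 'lt': [1, 1]
After 'add': [2]
After 'neg': [-2]
After 'push 1': [-2, 1]
After 'over': [-2, 1, -2]

Answer: [-2, 1, -2]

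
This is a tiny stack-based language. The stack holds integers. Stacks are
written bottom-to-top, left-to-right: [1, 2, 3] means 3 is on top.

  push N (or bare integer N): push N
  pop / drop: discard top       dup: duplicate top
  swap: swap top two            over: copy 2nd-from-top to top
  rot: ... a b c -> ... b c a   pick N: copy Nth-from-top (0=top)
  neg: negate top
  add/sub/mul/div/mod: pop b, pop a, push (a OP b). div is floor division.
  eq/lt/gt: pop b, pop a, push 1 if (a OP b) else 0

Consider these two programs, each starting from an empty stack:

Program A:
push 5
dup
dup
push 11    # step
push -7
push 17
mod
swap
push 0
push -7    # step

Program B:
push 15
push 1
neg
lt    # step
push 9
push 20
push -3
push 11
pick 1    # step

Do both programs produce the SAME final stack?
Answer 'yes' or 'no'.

Answer: no

Derivation:
Program A trace:
  After 'push 5': [5]
  After 'dup': [5, 5]
  After 'dup': [5, 5, 5]
  After 'push 11': [5, 5, 5, 11]
  After 'push -7': [5, 5, 5, 11, -7]
  After 'push 17': [5, 5, 5, 11, -7, 17]
  After 'mod': [5, 5, 5, 11, 10]
  After 'swap': [5, 5, 5, 10, 11]
  After 'push 0': [5, 5, 5, 10, 11, 0]
  After 'push -7': [5, 5, 5, 10, 11, 0, -7]
Program A final stack: [5, 5, 5, 10, 11, 0, -7]

Program B trace:
  After 'push 15': [15]
  After 'push 1': [15, 1]
  After 'neg': [15, -1]
  After 'lt': [0]
  After 'push 9': [0, 9]
  After 'push 20': [0, 9, 20]
  After 'push -3': [0, 9, 20, -3]
  After 'push 11': [0, 9, 20, -3, 11]
  After 'pick 1': [0, 9, 20, -3, 11, -3]
Program B final stack: [0, 9, 20, -3, 11, -3]
Same: no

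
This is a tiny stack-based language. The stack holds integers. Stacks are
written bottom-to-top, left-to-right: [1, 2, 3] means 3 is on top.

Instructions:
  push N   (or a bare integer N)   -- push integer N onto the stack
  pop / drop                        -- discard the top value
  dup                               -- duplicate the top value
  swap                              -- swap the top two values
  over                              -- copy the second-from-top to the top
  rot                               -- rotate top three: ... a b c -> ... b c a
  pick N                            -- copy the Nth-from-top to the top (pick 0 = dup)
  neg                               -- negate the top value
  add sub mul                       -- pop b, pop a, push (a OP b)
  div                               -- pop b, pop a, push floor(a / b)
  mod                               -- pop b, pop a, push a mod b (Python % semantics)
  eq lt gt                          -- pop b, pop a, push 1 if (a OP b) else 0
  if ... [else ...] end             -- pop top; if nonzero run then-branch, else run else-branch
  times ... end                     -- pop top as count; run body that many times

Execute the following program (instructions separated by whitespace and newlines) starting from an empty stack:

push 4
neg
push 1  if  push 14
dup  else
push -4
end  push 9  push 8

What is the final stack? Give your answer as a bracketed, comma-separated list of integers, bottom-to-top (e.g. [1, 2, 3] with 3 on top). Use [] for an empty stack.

Answer: [-4, 14, 14, 9, 8]

Derivation:
After 'push 4': [4]
After 'neg': [-4]
After 'push 1': [-4, 1]
After 'if': [-4]
After 'push 14': [-4, 14]
After 'dup': [-4, 14, 14]
After 'push 9': [-4, 14, 14, 9]
After 'push 8': [-4, 14, 14, 9, 8]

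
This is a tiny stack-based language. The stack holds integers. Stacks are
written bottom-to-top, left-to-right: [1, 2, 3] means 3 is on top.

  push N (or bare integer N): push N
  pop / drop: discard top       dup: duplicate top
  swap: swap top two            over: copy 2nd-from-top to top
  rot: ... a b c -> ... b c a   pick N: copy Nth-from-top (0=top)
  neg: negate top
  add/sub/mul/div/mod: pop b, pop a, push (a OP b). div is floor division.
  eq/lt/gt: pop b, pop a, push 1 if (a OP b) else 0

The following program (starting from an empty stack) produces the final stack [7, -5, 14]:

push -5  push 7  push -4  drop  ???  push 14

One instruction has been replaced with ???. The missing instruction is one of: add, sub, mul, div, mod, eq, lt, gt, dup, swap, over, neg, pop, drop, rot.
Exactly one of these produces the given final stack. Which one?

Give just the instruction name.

Answer: swap

Derivation:
Stack before ???: [-5, 7]
Stack after ???:  [7, -5]
The instruction that transforms [-5, 7] -> [7, -5] is: swap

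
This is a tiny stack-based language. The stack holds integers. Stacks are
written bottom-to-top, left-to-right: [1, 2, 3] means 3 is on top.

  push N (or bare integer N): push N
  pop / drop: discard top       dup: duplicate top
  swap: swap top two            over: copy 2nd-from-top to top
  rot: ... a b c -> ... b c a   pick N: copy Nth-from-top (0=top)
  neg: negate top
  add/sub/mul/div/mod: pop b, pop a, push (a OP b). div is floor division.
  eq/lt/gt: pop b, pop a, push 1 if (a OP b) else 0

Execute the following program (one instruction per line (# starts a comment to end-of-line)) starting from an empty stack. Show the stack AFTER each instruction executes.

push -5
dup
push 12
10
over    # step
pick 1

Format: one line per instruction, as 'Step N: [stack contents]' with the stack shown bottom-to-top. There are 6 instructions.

Step 1: [-5]
Step 2: [-5, -5]
Step 3: [-5, -5, 12]
Step 4: [-5, -5, 12, 10]
Step 5: [-5, -5, 12, 10, 12]
Step 6: [-5, -5, 12, 10, 12, 10]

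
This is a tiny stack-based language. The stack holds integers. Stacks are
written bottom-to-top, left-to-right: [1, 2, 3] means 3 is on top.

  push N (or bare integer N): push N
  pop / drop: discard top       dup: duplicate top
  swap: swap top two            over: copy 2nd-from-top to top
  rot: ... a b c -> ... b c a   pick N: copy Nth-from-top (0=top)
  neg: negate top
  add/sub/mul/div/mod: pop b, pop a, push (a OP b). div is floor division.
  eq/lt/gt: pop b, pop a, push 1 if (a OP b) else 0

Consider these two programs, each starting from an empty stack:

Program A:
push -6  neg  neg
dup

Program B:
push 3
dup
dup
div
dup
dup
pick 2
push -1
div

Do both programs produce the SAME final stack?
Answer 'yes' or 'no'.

Answer: no

Derivation:
Program A trace:
  After 'push -6': [-6]
  After 'neg': [6]
  After 'neg': [-6]
  After 'dup': [-6, -6]
Program A final stack: [-6, -6]

Program B trace:
  After 'push 3': [3]
  After 'dup': [3, 3]
  After 'dup': [3, 3, 3]
  After 'div': [3, 1]
  After 'dup': [3, 1, 1]
  After 'dup': [3, 1, 1, 1]
  After 'pick 2': [3, 1, 1, 1, 1]
  After 'push -1': [3, 1, 1, 1, 1, -1]
  After 'div': [3, 1, 1, 1, -1]
Program B final stack: [3, 1, 1, 1, -1]
Same: no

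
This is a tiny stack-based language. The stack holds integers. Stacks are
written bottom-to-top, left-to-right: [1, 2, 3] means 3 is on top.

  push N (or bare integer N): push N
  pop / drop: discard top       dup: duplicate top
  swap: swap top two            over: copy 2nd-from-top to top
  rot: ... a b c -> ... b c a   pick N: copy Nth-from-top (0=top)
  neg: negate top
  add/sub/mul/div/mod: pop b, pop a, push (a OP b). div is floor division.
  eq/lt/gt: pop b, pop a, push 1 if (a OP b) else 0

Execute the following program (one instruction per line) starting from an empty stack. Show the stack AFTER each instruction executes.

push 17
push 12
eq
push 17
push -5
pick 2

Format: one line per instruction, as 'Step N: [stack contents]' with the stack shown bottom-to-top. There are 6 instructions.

Step 1: [17]
Step 2: [17, 12]
Step 3: [0]
Step 4: [0, 17]
Step 5: [0, 17, -5]
Step 6: [0, 17, -5, 0]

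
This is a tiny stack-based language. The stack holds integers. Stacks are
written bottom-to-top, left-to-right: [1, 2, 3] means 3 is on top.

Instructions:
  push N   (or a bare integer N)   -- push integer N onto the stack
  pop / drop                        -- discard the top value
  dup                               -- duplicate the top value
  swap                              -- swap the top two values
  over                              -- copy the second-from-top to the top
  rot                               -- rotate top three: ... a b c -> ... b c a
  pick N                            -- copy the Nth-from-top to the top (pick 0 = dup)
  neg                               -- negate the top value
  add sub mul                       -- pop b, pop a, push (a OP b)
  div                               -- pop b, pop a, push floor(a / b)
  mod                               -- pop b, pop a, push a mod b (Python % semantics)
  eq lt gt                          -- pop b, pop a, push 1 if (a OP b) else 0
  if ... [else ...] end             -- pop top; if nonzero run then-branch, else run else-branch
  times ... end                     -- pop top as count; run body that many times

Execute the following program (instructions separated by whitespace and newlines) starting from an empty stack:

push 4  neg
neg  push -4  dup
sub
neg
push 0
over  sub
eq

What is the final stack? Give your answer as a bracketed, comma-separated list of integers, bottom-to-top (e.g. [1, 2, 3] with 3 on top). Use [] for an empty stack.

After 'push 4': [4]
After 'neg': [-4]
After 'neg': [4]
After 'push -4': [4, -4]
After 'dup': [4, -4, -4]
After 'sub': [4, 0]
After 'neg': [4, 0]
After 'push 0': [4, 0, 0]
After 'over': [4, 0, 0, 0]
After 'sub': [4, 0, 0]
After 'eq': [4, 1]

Answer: [4, 1]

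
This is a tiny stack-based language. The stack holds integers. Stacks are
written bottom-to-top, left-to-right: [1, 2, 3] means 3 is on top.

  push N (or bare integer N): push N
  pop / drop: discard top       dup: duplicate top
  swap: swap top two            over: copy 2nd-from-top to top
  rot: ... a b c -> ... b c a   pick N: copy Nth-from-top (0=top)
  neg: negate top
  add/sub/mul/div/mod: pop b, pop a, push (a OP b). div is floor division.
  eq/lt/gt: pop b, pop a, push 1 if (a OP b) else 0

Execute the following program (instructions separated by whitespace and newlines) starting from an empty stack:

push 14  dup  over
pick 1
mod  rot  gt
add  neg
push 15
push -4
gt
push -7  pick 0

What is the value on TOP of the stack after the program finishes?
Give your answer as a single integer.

After 'push 14': [14]
After 'dup': [14, 14]
After 'over': [14, 14, 14]
After 'pick 1': [14, 14, 14, 14]
After 'mod': [14, 14, 0]
After 'rot': [14, 0, 14]
After 'gt': [14, 0]
After 'add': [14]
After 'neg': [-14]
After 'push 15': [-14, 15]
After 'push -4': [-14, 15, -4]
After 'gt': [-14, 1]
After 'push -7': [-14, 1, -7]
After 'pick 0': [-14, 1, -7, -7]

Answer: -7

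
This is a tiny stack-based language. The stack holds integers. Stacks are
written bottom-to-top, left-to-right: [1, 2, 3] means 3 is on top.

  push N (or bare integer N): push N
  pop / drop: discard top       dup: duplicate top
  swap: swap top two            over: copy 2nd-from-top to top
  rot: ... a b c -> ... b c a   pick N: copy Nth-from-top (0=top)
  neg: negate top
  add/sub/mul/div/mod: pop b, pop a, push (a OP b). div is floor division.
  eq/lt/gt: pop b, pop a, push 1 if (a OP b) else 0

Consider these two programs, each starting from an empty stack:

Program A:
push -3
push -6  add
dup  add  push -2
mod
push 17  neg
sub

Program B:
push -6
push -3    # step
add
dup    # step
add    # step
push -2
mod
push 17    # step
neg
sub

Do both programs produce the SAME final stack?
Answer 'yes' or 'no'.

Program A trace:
  After 'push -3': [-3]
  After 'push -6': [-3, -6]
  After 'add': [-9]
  After 'dup': [-9, -9]
  After 'add': [-18]
  After 'push -2': [-18, -2]
  After 'mod': [0]
  After 'push 17': [0, 17]
  After 'neg': [0, -17]
  After 'sub': [17]
Program A final stack: [17]

Program B trace:
  After 'push -6': [-6]
  After 'push -3': [-6, -3]
  After 'add': [-9]
  After 'dup': [-9, -9]
  After 'add': [-18]
  After 'push -2': [-18, -2]
  After 'mod': [0]
  After 'push 17': [0, 17]
  After 'neg': [0, -17]
  After 'sub': [17]
Program B final stack: [17]
Same: yes

Answer: yes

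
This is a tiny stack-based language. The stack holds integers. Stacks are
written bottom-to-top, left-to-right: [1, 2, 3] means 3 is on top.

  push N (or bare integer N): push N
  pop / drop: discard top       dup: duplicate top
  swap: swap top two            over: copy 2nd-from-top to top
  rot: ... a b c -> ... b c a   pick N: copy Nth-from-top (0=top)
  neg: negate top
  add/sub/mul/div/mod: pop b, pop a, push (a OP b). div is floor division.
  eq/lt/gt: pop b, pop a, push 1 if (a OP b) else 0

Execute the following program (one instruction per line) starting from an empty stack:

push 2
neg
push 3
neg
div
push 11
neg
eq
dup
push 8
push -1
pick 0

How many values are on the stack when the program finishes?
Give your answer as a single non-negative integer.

Answer: 5

Derivation:
After 'push 2': stack = [2] (depth 1)
After 'neg': stack = [-2] (depth 1)
After 'push 3': stack = [-2, 3] (depth 2)
After 'neg': stack = [-2, -3] (depth 2)
After 'div': stack = [0] (depth 1)
After 'push 11': stack = [0, 11] (depth 2)
After 'neg': stack = [0, -11] (depth 2)
After 'eq': stack = [0] (depth 1)
After 'dup': stack = [0, 0] (depth 2)
After 'push 8': stack = [0, 0, 8] (depth 3)
After 'push -1': stack = [0, 0, 8, -1] (depth 4)
After 'pick 0': stack = [0, 0, 8, -1, -1] (depth 5)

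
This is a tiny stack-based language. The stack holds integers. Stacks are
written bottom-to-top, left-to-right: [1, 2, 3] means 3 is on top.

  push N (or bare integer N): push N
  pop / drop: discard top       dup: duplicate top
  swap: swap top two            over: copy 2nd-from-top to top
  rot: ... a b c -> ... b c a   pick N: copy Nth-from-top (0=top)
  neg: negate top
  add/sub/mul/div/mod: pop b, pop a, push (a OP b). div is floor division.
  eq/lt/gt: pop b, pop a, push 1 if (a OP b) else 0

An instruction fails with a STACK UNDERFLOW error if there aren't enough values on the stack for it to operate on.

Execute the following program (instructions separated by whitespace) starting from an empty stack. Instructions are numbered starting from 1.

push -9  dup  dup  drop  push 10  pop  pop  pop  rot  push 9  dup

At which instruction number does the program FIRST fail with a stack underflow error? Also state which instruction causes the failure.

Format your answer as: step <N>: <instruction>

Answer: step 9: rot

Derivation:
Step 1 ('push -9'): stack = [-9], depth = 1
Step 2 ('dup'): stack = [-9, -9], depth = 2
Step 3 ('dup'): stack = [-9, -9, -9], depth = 3
Step 4 ('drop'): stack = [-9, -9], depth = 2
Step 5 ('push 10'): stack = [-9, -9, 10], depth = 3
Step 6 ('pop'): stack = [-9, -9], depth = 2
Step 7 ('pop'): stack = [-9], depth = 1
Step 8 ('pop'): stack = [], depth = 0
Step 9 ('rot'): needs 3 value(s) but depth is 0 — STACK UNDERFLOW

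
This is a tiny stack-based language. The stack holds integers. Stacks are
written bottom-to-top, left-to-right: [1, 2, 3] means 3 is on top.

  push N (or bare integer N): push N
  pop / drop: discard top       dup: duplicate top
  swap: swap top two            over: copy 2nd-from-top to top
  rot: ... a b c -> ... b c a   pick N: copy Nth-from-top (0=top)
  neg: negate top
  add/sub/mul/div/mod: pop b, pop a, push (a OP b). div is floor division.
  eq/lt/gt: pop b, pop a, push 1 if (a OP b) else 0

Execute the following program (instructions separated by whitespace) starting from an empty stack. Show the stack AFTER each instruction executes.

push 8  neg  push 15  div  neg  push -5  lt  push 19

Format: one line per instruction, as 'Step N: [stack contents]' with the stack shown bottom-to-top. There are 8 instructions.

Step 1: [8]
Step 2: [-8]
Step 3: [-8, 15]
Step 4: [-1]
Step 5: [1]
Step 6: [1, -5]
Step 7: [0]
Step 8: [0, 19]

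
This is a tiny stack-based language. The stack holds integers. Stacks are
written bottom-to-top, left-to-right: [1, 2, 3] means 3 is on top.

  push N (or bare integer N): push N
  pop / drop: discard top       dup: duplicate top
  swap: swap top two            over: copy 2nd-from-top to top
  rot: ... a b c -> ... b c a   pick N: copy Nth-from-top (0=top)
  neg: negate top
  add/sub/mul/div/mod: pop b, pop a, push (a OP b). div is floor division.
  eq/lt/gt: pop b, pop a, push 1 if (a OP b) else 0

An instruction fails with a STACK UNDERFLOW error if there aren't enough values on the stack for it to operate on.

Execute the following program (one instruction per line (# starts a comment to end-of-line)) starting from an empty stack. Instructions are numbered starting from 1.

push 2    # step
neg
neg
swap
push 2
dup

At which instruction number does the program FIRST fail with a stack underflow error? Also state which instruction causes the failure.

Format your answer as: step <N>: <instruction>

Step 1 ('push 2'): stack = [2], depth = 1
Step 2 ('neg'): stack = [-2], depth = 1
Step 3 ('neg'): stack = [2], depth = 1
Step 4 ('swap'): needs 2 value(s) but depth is 1 — STACK UNDERFLOW

Answer: step 4: swap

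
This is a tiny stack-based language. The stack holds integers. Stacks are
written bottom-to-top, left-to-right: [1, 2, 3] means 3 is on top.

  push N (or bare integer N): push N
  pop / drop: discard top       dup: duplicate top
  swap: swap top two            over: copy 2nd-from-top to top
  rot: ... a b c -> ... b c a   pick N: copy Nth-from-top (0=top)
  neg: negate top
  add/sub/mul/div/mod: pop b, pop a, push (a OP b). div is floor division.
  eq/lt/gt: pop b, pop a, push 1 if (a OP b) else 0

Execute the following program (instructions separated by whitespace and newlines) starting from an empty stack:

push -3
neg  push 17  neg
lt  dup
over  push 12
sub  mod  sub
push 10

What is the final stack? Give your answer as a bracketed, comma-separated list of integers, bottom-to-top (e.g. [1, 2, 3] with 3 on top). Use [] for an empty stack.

After 'push -3': [-3]
After 'neg': [3]
After 'push 17': [3, 17]
After 'neg': [3, -17]
After 'lt': [0]
After 'dup': [0, 0]
After 'over': [0, 0, 0]
After 'push 12': [0, 0, 0, 12]
After 'sub': [0, 0, -12]
After 'mod': [0, 0]
After 'sub': [0]
After 'push 10': [0, 10]

Answer: [0, 10]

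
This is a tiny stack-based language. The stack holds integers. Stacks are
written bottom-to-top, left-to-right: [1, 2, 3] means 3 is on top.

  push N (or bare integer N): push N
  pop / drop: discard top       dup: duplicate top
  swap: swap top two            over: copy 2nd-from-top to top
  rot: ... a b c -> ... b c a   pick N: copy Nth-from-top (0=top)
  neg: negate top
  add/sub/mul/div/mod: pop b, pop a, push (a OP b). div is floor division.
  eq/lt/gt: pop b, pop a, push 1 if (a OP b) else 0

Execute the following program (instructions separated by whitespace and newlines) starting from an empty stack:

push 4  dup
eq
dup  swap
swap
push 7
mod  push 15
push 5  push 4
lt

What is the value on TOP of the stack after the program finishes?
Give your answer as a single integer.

After 'push 4': [4]
After 'dup': [4, 4]
After 'eq': [1]
After 'dup': [1, 1]
After 'swap': [1, 1]
After 'swap': [1, 1]
After 'push 7': [1, 1, 7]
After 'mod': [1, 1]
After 'push 15': [1, 1, 15]
After 'push 5': [1, 1, 15, 5]
After 'push 4': [1, 1, 15, 5, 4]
After 'lt': [1, 1, 15, 0]

Answer: 0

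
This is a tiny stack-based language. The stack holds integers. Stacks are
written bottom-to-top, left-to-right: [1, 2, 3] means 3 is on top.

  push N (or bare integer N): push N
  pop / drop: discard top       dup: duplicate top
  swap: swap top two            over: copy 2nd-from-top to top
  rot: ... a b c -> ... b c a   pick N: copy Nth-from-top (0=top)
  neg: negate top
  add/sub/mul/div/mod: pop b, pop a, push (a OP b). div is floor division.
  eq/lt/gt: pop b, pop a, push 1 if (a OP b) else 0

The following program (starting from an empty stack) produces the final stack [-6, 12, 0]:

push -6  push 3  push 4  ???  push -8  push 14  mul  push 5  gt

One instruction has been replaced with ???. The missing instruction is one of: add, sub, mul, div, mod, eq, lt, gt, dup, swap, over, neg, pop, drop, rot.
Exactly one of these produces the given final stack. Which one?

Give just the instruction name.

Stack before ???: [-6, 3, 4]
Stack after ???:  [-6, 12]
The instruction that transforms [-6, 3, 4] -> [-6, 12] is: mul

Answer: mul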